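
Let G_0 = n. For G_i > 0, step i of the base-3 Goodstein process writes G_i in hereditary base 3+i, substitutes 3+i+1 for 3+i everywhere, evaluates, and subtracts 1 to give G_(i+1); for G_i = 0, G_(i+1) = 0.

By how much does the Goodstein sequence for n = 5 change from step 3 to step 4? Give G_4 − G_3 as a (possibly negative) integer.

5 —HB3→ 3 + 2 —bump→ 4 + 2 = 6 —(−1)→ 5
5 —HB4→ 4 + 1 —bump→ 5 + 1 = 6 —(−1)→ 5
5 —HB5→ 5 —bump→ 6 = 6 —(−1)→ 5
5 —HB6→ 5 —bump→ 5 = 5 —(−1)→ 4

-1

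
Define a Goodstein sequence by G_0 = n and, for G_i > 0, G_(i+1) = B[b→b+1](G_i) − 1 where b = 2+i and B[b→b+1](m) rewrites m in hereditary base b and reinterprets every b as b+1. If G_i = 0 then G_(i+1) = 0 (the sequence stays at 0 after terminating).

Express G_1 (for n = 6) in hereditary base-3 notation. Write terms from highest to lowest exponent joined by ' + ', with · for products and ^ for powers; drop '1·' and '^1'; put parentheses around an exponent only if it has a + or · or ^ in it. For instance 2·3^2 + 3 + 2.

step 0: 6 = 2^2 + 2; sub 3 for 2: 3^3 + 3; = 30; G_1 = 30−1 = 29
step 1: 29 = 3^3 + 2; sub 4 for 3: 4^4 + 2; = 258; G_2 = 258−1 = 257

3^3 + 2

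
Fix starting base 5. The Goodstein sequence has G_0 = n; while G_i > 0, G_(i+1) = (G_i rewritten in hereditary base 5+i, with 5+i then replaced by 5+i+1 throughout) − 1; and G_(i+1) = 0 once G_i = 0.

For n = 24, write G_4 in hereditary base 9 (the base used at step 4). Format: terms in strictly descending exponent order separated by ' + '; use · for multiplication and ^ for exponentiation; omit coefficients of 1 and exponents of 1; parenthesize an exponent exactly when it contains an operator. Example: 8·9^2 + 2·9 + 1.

4·9

i=0: 24 = 4·5 + 4 (b=5); 5→6: 4·6 + 4 = 28; 28−1 = 27
i=1: 27 = 4·6 + 3 (b=6); 6→7: 4·7 + 3 = 31; 31−1 = 30
i=2: 30 = 4·7 + 2 (b=7); 7→8: 4·8 + 2 = 34; 34−1 = 33
i=3: 33 = 4·8 + 1 (b=8); 8→9: 4·9 + 1 = 37; 37−1 = 36
i=4: 36 = 4·9 (b=9); 9→10: 4·10 = 40; 40−1 = 39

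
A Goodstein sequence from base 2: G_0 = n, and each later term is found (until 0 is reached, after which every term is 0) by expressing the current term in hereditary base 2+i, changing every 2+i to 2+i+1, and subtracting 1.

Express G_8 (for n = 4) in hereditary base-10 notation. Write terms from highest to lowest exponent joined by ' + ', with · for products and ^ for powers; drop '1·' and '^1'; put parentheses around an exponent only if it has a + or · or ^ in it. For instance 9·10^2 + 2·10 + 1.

2·10^2 + 10 + 1

G_0=4  [base 2] 2^2  →[2↦3]→  3^3 = 27  −1 ⇒ G_1=26
G_1=26  [base 3] 2·3^2 + 2·3 + 2  →[3↦4]→  2·4^2 + 2·4 + 2 = 42  −1 ⇒ G_2=41
G_2=41  [base 4] 2·4^2 + 2·4 + 1  →[4↦5]→  2·5^2 + 2·5 + 1 = 61  −1 ⇒ G_3=60
G_3=60  [base 5] 2·5^2 + 2·5  →[5↦6]→  2·6^2 + 2·6 = 84  −1 ⇒ G_4=83
G_4=83  [base 6] 2·6^2 + 6 + 5  →[6↦7]→  2·7^2 + 7 + 5 = 110  −1 ⇒ G_5=109
G_5=109  [base 7] 2·7^2 + 7 + 4  →[7↦8]→  2·8^2 + 8 + 4 = 140  −1 ⇒ G_6=139
G_6=139  [base 8] 2·8^2 + 8 + 3  →[8↦9]→  2·9^2 + 9 + 3 = 174  −1 ⇒ G_7=173
G_7=173  [base 9] 2·9^2 + 9 + 2  →[9↦10]→  2·10^2 + 10 + 2 = 212  −1 ⇒ G_8=211
G_8=211  [base 10] 2·10^2 + 10 + 1  →[10↦11]→  2·11^2 + 11 + 1 = 254  −1 ⇒ G_9=253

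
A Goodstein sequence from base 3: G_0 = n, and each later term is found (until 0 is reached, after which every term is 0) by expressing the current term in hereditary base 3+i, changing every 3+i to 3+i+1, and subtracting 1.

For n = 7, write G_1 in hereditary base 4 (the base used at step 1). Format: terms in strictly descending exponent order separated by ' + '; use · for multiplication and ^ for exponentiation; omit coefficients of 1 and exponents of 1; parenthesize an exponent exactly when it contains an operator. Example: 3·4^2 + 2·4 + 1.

2·4

base 3: 7 = 2·3 + 1; at 4: 2·4 + 1 = 9; next = 8
base 4: 8 = 2·4; at 5: 2·5 = 10; next = 9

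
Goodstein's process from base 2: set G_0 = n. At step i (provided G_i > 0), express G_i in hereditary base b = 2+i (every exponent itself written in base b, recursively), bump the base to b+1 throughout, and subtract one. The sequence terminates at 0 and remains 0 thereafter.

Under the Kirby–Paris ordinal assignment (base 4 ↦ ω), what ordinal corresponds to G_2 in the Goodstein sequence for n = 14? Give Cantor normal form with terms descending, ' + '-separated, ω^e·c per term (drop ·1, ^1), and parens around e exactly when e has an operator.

base 2: 14 = 2^(2 + 1) + 2^2 + 2; at 3: 3^(3 + 1) + 3^3 + 3 = 111; next = 110
base 3: 110 = 3^(3 + 1) + 3^3 + 2; at 4: 4^(4 + 1) + 4^4 + 2 = 1282; next = 1281
base 4: 1281 = 4^(4 + 1) + 4^4 + 1; at 5: 5^(5 + 1) + 5^5 + 1 = 18751; next = 18750

ω^(ω + 1) + ω^ω + 1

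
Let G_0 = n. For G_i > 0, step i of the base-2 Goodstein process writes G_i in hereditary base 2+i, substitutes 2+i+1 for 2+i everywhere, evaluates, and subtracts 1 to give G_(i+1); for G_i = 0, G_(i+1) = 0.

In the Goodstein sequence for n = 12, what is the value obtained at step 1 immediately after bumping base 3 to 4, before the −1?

1066

12 —HB2→ 2^(2 + 1) + 2^2 —bump→ 3^(3 + 1) + 3^3 = 108 —(−1)→ 107
107 —HB3→ 3^(3 + 1) + 2·3^2 + 2·3 + 2 —bump→ 4^(4 + 1) + 2·4^2 + 2·4 + 2 = 1066 —(−1)→ 1065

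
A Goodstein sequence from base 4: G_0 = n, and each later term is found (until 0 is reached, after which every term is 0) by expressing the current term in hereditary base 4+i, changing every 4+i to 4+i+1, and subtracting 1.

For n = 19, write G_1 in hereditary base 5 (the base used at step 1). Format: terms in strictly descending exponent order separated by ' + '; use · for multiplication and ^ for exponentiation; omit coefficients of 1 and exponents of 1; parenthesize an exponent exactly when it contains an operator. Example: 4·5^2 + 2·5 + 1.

5^2 + 2

step 0: 19 = 4^2 + 3; sub 5 for 4: 5^2 + 3; = 28; G_1 = 28−1 = 27
step 1: 27 = 5^2 + 2; sub 6 for 5: 6^2 + 2; = 38; G_2 = 38−1 = 37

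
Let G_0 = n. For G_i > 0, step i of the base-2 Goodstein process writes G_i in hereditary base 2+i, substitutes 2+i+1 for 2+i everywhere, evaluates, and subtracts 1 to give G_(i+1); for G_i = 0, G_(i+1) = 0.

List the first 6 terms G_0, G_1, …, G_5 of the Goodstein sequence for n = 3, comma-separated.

3 —HB2→ 2 + 1 —bump→ 3 + 1 = 4 —(−1)→ 3
3 —HB3→ 3 —bump→ 4 = 4 —(−1)→ 3
3 —HB4→ 3 —bump→ 3 = 3 —(−1)→ 2
2 —HB5→ 2 —bump→ 2 = 2 —(−1)→ 1
1 —HB6→ 1 —bump→ 1 = 1 —(−1)→ 0

3, 3, 3, 2, 1, 0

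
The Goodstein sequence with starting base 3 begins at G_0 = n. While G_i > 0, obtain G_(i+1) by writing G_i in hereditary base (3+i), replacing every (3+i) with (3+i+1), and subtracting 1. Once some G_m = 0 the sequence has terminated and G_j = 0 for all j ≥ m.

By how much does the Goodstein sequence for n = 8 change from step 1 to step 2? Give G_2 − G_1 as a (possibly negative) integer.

G_0=8  [base 3] 2·3 + 2  →[3↦4]→  2·4 + 2 = 10  −1 ⇒ G_1=9
G_1=9  [base 4] 2·4 + 1  →[4↦5]→  2·5 + 1 = 11  −1 ⇒ G_2=10

1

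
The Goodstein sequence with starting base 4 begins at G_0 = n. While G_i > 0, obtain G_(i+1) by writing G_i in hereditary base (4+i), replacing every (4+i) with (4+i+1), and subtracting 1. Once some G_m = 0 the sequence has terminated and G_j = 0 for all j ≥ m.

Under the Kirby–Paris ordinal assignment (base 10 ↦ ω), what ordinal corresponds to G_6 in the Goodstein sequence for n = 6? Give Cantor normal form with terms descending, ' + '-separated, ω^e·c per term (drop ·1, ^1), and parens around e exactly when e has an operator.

3

base 4: 6 = 4 + 2; at 5: 5 + 2 = 7; next = 6
base 5: 6 = 5 + 1; at 6: 6 + 1 = 7; next = 6
base 6: 6 = 6; at 7: 7 = 7; next = 6
base 7: 6 = 6; at 8: 6 = 6; next = 5
base 8: 5 = 5; at 9: 5 = 5; next = 4
base 9: 4 = 4; at 10: 4 = 4; next = 3
base 10: 3 = 3; at 11: 3 = 3; next = 2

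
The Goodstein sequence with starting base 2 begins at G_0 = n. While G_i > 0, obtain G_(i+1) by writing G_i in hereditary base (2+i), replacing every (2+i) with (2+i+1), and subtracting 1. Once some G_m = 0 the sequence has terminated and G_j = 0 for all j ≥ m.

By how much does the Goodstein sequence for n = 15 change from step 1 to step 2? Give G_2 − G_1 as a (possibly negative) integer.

15 —HB2→ 2^(2 + 1) + 2^2 + 2 + 1 —bump→ 3^(3 + 1) + 3^3 + 3 + 1 = 112 —(−1)→ 111
111 —HB3→ 3^(3 + 1) + 3^3 + 3 —bump→ 4^(4 + 1) + 4^4 + 4 = 1284 —(−1)→ 1283

1172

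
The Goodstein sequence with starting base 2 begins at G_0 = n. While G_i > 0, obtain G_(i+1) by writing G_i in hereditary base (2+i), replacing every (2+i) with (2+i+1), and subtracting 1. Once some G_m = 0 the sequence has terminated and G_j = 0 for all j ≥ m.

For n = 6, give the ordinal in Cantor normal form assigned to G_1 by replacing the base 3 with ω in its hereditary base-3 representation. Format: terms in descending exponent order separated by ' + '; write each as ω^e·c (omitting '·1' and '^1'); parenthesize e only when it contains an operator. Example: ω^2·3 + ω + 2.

ω^ω + 2

base 2: 6 = 2^2 + 2; at 3: 3^3 + 3 = 30; next = 29
base 3: 29 = 3^3 + 2; at 4: 4^4 + 2 = 258; next = 257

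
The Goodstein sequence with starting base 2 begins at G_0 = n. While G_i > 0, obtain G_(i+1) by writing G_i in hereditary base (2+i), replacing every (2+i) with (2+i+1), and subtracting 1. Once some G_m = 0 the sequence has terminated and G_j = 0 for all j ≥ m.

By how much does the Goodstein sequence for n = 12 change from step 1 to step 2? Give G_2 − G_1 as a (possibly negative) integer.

958

base 2: 12 = 2^(2 + 1) + 2^2; at 3: 3^(3 + 1) + 3^3 = 108; next = 107
base 3: 107 = 3^(3 + 1) + 2·3^2 + 2·3 + 2; at 4: 4^(4 + 1) + 2·4^2 + 2·4 + 2 = 1066; next = 1065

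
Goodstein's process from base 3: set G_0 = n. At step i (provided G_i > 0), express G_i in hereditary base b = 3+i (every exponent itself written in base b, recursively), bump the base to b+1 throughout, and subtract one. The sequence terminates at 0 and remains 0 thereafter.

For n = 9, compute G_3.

19

9 —HB3→ 3^2 —bump→ 4^2 = 16 —(−1)→ 15
15 —HB4→ 3·4 + 3 —bump→ 3·5 + 3 = 18 —(−1)→ 17
17 —HB5→ 3·5 + 2 —bump→ 3·6 + 2 = 20 —(−1)→ 19
19 —HB6→ 3·6 + 1 —bump→ 3·7 + 1 = 22 —(−1)→ 21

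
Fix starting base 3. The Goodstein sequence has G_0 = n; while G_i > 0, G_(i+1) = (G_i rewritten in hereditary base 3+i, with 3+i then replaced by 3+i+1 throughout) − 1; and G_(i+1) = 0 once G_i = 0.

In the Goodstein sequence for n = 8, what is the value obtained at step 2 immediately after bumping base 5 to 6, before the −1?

12

G_0 = 8. HB_3(8) = 2·3 + 2. Bump = 10. G_1 = 9.
G_1 = 9. HB_4(9) = 2·4 + 1. Bump = 11. G_2 = 10.
G_2 = 10. HB_5(10) = 2·5. Bump = 12. G_3 = 11.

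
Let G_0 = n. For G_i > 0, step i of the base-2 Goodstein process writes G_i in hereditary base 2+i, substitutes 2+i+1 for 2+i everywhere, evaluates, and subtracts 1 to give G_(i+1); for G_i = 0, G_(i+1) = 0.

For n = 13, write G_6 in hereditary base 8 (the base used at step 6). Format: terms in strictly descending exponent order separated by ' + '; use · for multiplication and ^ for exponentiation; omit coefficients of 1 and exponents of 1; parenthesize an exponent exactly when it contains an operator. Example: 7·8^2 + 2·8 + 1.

8^(8 + 1) + 3·8^3 + 3·8^2 + 2·8 + 7

base 2: 13 = 2^(2 + 1) + 2^2 + 1; at 3: 3^(3 + 1) + 3^3 + 1 = 109; next = 108
base 3: 108 = 3^(3 + 1) + 3^3; at 4: 4^(4 + 1) + 4^4 = 1280; next = 1279
base 4: 1279 = 4^(4 + 1) + 3·4^3 + 3·4^2 + 3·4 + 3; at 5: 5^(5 + 1) + 3·5^3 + 3·5^2 + 3·5 + 3 = 16093; next = 16092
base 5: 16092 = 5^(5 + 1) + 3·5^3 + 3·5^2 + 3·5 + 2; at 6: 6^(6 + 1) + 3·6^3 + 3·6^2 + 3·6 + 2 = 280712; next = 280711
base 6: 280711 = 6^(6 + 1) + 3·6^3 + 3·6^2 + 3·6 + 1; at 7: 7^(7 + 1) + 3·7^3 + 3·7^2 + 3·7 + 1 = 5765999; next = 5765998
base 7: 5765998 = 7^(7 + 1) + 3·7^3 + 3·7^2 + 3·7; at 8: 8^(8 + 1) + 3·8^3 + 3·8^2 + 3·8 = 134219480; next = 134219479
base 8: 134219479 = 8^(8 + 1) + 3·8^3 + 3·8^2 + 2·8 + 7; at 9: 9^(9 + 1) + 3·9^3 + 3·9^2 + 2·9 + 7 = 3486786856; next = 3486786855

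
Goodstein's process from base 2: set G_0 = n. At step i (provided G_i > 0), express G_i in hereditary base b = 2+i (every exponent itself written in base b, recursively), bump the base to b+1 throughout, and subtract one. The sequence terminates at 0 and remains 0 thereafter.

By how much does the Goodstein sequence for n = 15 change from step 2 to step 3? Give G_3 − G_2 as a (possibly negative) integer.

[0] 15 ≡ 2^(2 + 1) + 2^2 + 2 + 1 (base 2). Lift 3: 112. −1: 111.
[1] 111 ≡ 3^(3 + 1) + 3^3 + 3 (base 3). Lift 4: 1284. −1: 1283.
[2] 1283 ≡ 4^(4 + 1) + 4^4 + 3 (base 4). Lift 5: 18753. −1: 18752.

17469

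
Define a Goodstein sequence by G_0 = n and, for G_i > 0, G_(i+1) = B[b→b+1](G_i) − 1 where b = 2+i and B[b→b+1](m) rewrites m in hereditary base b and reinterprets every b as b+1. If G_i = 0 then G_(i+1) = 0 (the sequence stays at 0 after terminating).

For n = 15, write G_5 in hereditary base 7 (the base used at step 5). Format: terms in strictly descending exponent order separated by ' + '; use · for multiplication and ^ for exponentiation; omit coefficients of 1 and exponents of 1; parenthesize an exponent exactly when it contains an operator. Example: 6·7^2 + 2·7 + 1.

G_0=15  [base 2] 2^(2 + 1) + 2^2 + 2 + 1  →[2↦3]→  3^(3 + 1) + 3^3 + 3 + 1 = 112  −1 ⇒ G_1=111
G_1=111  [base 3] 3^(3 + 1) + 3^3 + 3  →[3↦4]→  4^(4 + 1) + 4^4 + 4 = 1284  −1 ⇒ G_2=1283
G_2=1283  [base 4] 4^(4 + 1) + 4^4 + 3  →[4↦5]→  5^(5 + 1) + 5^5 + 3 = 18753  −1 ⇒ G_3=18752
G_3=18752  [base 5] 5^(5 + 1) + 5^5 + 2  →[5↦6]→  6^(6 + 1) + 6^6 + 2 = 326594  −1 ⇒ G_4=326593
G_4=326593  [base 6] 6^(6 + 1) + 6^6 + 1  →[6↦7]→  7^(7 + 1) + 7^7 + 1 = 6588345  −1 ⇒ G_5=6588344
G_5=6588344  [base 7] 7^(7 + 1) + 7^7  →[7↦8]→  8^(8 + 1) + 8^8 = 150994944  −1 ⇒ G_6=150994943

7^(7 + 1) + 7^7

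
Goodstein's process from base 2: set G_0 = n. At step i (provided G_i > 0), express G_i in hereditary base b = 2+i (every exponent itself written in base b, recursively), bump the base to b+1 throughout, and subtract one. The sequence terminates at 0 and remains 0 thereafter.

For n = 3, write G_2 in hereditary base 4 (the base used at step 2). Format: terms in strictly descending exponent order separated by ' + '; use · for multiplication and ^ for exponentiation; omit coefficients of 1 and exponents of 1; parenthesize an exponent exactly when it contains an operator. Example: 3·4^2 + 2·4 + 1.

step 0: 3 = 2 + 1; sub 3 for 2: 3 + 1; = 4; G_1 = 4−1 = 3
step 1: 3 = 3; sub 4 for 3: 4; = 4; G_2 = 4−1 = 3
step 2: 3 = 3; sub 5 for 4: 3; = 3; G_3 = 3−1 = 2

3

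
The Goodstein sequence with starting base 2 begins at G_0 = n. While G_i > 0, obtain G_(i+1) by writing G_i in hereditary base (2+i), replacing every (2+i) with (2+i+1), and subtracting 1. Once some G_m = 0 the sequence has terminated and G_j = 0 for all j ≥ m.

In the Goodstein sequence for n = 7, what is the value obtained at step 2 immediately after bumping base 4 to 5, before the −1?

3128

G_0=7  [base 2] 2^2 + 2 + 1  →[2↦3]→  3^3 + 3 + 1 = 31  −1 ⇒ G_1=30
G_1=30  [base 3] 3^3 + 3  →[3↦4]→  4^4 + 4 = 260  −1 ⇒ G_2=259
G_2=259  [base 4] 4^4 + 3  →[4↦5]→  5^5 + 3 = 3128  −1 ⇒ G_3=3127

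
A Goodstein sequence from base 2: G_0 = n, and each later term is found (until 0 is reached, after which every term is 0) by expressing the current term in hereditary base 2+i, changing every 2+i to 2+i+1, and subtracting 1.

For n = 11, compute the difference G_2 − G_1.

base 2: 11 = 2^(2 + 1) + 2 + 1; at 3: 3^(3 + 1) + 3 + 1 = 85; next = 84
base 3: 84 = 3^(3 + 1) + 3; at 4: 4^(4 + 1) + 4 = 1028; next = 1027

943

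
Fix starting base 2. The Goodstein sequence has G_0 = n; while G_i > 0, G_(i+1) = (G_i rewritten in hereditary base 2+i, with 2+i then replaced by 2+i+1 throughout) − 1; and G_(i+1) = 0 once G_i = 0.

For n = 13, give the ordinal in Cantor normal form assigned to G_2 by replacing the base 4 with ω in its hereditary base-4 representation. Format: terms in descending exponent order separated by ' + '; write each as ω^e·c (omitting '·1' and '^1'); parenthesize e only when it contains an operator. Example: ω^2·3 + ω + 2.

[0] 13 ≡ 2^(2 + 1) + 2^2 + 1 (base 2). Lift 3: 109. −1: 108.
[1] 108 ≡ 3^(3 + 1) + 3^3 (base 3). Lift 4: 1280. −1: 1279.

ω^(ω + 1) + ω^3·3 + ω^2·3 + ω·3 + 3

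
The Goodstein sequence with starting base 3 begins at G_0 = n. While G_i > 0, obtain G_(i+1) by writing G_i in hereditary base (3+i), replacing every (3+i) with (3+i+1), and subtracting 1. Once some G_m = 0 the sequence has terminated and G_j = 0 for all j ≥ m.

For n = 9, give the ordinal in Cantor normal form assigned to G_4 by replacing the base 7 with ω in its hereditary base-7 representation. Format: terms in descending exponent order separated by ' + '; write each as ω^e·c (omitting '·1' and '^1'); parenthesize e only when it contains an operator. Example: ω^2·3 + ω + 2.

G_0 = 9. HB_3(9) = 3^2. Bump = 16. G_1 = 15.
G_1 = 15. HB_4(15) = 3·4 + 3. Bump = 18. G_2 = 17.
G_2 = 17. HB_5(17) = 3·5 + 2. Bump = 20. G_3 = 19.
G_3 = 19. HB_6(19) = 3·6 + 1. Bump = 22. G_4 = 21.
G_4 = 21. HB_7(21) = 3·7. Bump = 24. G_5 = 23.

ω·3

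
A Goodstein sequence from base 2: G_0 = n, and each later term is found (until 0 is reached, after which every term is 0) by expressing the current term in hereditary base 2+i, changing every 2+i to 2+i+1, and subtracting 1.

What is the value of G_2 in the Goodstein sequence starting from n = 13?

1279

(0) 13|_2 = 2^(2 + 1) + 2^2 + 1 ↦ 3^(3 + 1) + 3^3 + 1|_3 = 109 ⇒ 108
(1) 108|_3 = 3^(3 + 1) + 3^3 ↦ 4^(4 + 1) + 4^4|_4 = 1280 ⇒ 1279
(2) 1279|_4 = 4^(4 + 1) + 3·4^3 + 3·4^2 + 3·4 + 3 ↦ 5^(5 + 1) + 3·5^3 + 3·5^2 + 3·5 + 3|_5 = 16093 ⇒ 16092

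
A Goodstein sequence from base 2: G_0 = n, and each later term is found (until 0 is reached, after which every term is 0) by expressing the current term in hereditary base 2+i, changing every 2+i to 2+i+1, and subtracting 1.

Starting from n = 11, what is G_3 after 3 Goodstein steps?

15627

G_0=11  [base 2] 2^(2 + 1) + 2 + 1  →[2↦3]→  3^(3 + 1) + 3 + 1 = 85  −1 ⇒ G_1=84
G_1=84  [base 3] 3^(3 + 1) + 3  →[3↦4]→  4^(4 + 1) + 4 = 1028  −1 ⇒ G_2=1027
G_2=1027  [base 4] 4^(4 + 1) + 3  →[4↦5]→  5^(5 + 1) + 3 = 15628  −1 ⇒ G_3=15627
G_3=15627  [base 5] 5^(5 + 1) + 2  →[5↦6]→  6^(6 + 1) + 2 = 279938  −1 ⇒ G_4=279937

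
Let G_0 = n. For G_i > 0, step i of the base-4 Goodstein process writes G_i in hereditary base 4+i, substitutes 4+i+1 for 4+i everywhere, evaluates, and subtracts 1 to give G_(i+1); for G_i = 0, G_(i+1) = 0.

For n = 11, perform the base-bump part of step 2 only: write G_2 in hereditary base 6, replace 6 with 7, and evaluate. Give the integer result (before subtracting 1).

base 4: 11 = 2·4 + 3; at 5: 2·5 + 3 = 13; next = 12
base 5: 12 = 2·5 + 2; at 6: 2·6 + 2 = 14; next = 13
base 6: 13 = 2·6 + 1; at 7: 2·7 + 1 = 15; next = 14

15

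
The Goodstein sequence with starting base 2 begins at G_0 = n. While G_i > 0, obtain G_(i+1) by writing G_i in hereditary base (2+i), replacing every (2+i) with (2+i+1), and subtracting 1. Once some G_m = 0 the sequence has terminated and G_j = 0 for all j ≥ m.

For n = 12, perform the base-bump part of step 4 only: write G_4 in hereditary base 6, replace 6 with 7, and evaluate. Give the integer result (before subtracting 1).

base 2: 12 = 2^(2 + 1) + 2^2; at 3: 3^(3 + 1) + 3^3 = 108; next = 107
base 3: 107 = 3^(3 + 1) + 2·3^2 + 2·3 + 2; at 4: 4^(4 + 1) + 2·4^2 + 2·4 + 2 = 1066; next = 1065
base 4: 1065 = 4^(4 + 1) + 2·4^2 + 2·4 + 1; at 5: 5^(5 + 1) + 2·5^2 + 2·5 + 1 = 15686; next = 15685
base 5: 15685 = 5^(5 + 1) + 2·5^2 + 2·5; at 6: 6^(6 + 1) + 2·6^2 + 2·6 = 280020; next = 280019

5764911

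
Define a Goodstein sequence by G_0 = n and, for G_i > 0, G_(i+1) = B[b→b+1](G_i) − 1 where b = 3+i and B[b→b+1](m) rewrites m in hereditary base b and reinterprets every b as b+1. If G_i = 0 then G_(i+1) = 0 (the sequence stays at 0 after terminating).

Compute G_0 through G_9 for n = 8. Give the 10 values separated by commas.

8, 9, 10, 11, 11, 11, 11, 11, 11, 11

[0] 8 ≡ 2·3 + 2 (base 3). Lift 4: 10. −1: 9.
[1] 9 ≡ 2·4 + 1 (base 4). Lift 5: 11. −1: 10.
[2] 10 ≡ 2·5 (base 5). Lift 6: 12. −1: 11.
[3] 11 ≡ 6 + 5 (base 6). Lift 7: 12. −1: 11.
[4] 11 ≡ 7 + 4 (base 7). Lift 8: 12. −1: 11.
[5] 11 ≡ 8 + 3 (base 8). Lift 9: 12. −1: 11.
[6] 11 ≡ 9 + 2 (base 9). Lift 10: 12. −1: 11.
[7] 11 ≡ 10 + 1 (base 10). Lift 11: 12. −1: 11.
[8] 11 ≡ 11 (base 11). Lift 12: 12. −1: 11.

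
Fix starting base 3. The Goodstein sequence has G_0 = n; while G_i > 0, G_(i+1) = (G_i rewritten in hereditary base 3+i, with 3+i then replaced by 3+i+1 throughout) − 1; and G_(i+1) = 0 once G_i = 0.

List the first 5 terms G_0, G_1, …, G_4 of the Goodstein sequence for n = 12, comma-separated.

12, 19, 27, 37, 49

i=0: 12 = 3^2 + 3 (b=3); 3→4: 4^2 + 4 = 20; 20−1 = 19
i=1: 19 = 4^2 + 3 (b=4); 4→5: 5^2 + 3 = 28; 28−1 = 27
i=2: 27 = 5^2 + 2 (b=5); 5→6: 6^2 + 2 = 38; 38−1 = 37
i=3: 37 = 6^2 + 1 (b=6); 6→7: 7^2 + 1 = 50; 50−1 = 49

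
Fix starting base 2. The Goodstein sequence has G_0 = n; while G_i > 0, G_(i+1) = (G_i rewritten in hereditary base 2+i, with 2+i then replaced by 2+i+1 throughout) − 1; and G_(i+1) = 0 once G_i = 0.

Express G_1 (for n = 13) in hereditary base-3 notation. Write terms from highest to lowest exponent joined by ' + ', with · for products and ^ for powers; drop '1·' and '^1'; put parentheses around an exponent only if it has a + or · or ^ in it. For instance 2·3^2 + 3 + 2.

[0] 13 ≡ 2^(2 + 1) + 2^2 + 1 (base 2). Lift 3: 109. −1: 108.
[1] 108 ≡ 3^(3 + 1) + 3^3 (base 3). Lift 4: 1280. −1: 1279.

3^(3 + 1) + 3^3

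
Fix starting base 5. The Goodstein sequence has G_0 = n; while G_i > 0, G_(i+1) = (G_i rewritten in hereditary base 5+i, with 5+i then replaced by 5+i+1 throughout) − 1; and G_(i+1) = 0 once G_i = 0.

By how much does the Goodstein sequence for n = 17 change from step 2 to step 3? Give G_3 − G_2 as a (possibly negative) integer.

step 0: 17 = 3·5 + 2; sub 6 for 5: 3·6 + 2; = 20; G_1 = 20−1 = 19
step 1: 19 = 3·6 + 1; sub 7 for 6: 3·7 + 1; = 22; G_2 = 22−1 = 21
step 2: 21 = 3·7; sub 8 for 7: 3·8; = 24; G_3 = 24−1 = 23

2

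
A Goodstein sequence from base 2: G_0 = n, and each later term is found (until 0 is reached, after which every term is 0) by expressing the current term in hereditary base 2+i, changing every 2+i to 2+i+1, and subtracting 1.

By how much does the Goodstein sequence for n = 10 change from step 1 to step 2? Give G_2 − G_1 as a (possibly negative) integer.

942

i=0: 10 = 2^(2 + 1) + 2 (b=2); 2→3: 3^(3 + 1) + 3 = 84; 84−1 = 83
i=1: 83 = 3^(3 + 1) + 2 (b=3); 3→4: 4^(4 + 1) + 2 = 1026; 1026−1 = 1025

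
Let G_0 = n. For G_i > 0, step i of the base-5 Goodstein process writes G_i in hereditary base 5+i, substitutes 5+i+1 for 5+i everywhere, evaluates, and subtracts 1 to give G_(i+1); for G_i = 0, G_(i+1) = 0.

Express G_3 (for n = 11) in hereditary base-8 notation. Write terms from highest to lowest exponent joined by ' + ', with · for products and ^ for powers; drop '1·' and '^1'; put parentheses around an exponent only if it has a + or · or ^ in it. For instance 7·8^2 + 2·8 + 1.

11 —HB5→ 2·5 + 1 —bump→ 2·6 + 1 = 13 —(−1)→ 12
12 —HB6→ 2·6 —bump→ 2·7 = 14 —(−1)→ 13
13 —HB7→ 7 + 6 —bump→ 8 + 6 = 14 —(−1)→ 13
13 —HB8→ 8 + 5 —bump→ 9 + 5 = 14 —(−1)→ 13

8 + 5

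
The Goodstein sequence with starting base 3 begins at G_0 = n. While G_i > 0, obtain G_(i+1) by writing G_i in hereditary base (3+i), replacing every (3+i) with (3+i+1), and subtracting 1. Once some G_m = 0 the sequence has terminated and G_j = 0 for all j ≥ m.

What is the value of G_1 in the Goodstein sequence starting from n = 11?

17

G_0 = 11. HB_3(11) = 3^2 + 2. Bump = 18. G_1 = 17.
G_1 = 17. HB_4(17) = 4^2 + 1. Bump = 26. G_2 = 25.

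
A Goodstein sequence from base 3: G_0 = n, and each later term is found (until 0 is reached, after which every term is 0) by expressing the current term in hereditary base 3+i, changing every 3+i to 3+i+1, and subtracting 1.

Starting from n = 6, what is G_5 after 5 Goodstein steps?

G_0=6  [base 3] 2·3  →[3↦4]→  2·4 = 8  −1 ⇒ G_1=7
G_1=7  [base 4] 4 + 3  →[4↦5]→  5 + 3 = 8  −1 ⇒ G_2=7
G_2=7  [base 5] 5 + 2  →[5↦6]→  6 + 2 = 8  −1 ⇒ G_3=7
G_3=7  [base 6] 6 + 1  →[6↦7]→  7 + 1 = 8  −1 ⇒ G_4=7
G_4=7  [base 7] 7  →[7↦8]→  8 = 8  −1 ⇒ G_5=7
G_5=7  [base 8] 7  →[8↦9]→  7 = 7  −1 ⇒ G_6=6

7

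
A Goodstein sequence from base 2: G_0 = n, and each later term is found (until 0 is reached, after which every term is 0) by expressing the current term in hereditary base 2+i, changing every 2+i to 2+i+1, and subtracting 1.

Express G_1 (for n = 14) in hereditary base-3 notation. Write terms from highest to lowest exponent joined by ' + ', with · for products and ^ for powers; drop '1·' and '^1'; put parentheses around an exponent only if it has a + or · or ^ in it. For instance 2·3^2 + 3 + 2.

G_0 = 14. HB_2(14) = 2^(2 + 1) + 2^2 + 2. Bump = 111. G_1 = 110.
G_1 = 110. HB_3(110) = 3^(3 + 1) + 3^3 + 2. Bump = 1282. G_2 = 1281.

3^(3 + 1) + 3^3 + 2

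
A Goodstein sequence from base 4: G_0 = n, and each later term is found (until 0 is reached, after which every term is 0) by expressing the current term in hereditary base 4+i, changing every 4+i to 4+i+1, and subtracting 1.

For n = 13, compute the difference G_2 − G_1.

base 4: 13 = 3·4 + 1; at 5: 3·5 + 1 = 16; next = 15
base 5: 15 = 3·5; at 6: 3·6 = 18; next = 17

2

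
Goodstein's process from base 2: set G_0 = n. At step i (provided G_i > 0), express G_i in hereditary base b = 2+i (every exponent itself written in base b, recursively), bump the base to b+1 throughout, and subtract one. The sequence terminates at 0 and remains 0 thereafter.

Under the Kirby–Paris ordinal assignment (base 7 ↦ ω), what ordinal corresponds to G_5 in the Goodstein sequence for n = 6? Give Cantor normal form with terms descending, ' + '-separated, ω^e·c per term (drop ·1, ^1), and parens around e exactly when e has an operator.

step 0: 6 = 2^2 + 2; sub 3 for 2: 3^3 + 3; = 30; G_1 = 30−1 = 29
step 1: 29 = 3^3 + 2; sub 4 for 3: 4^4 + 2; = 258; G_2 = 258−1 = 257
step 2: 257 = 4^4 + 1; sub 5 for 4: 5^5 + 1; = 3126; G_3 = 3126−1 = 3125
step 3: 3125 = 5^5; sub 6 for 5: 6^6; = 46656; G_4 = 46656−1 = 46655
step 4: 46655 = 5·6^5 + 5·6^4 + 5·6^3 + 5·6^2 + 5·6 + 5; sub 7 for 6: 5·7^5 + 5·7^4 + 5·7^3 + 5·7^2 + 5·7 + 5; = 98040; G_5 = 98040−1 = 98039
step 5: 98039 = 5·7^5 + 5·7^4 + 5·7^3 + 5·7^2 + 5·7 + 4; sub 8 for 7: 5·8^5 + 5·8^4 + 5·8^3 + 5·8^2 + 5·8 + 4; = 187244; G_6 = 187244−1 = 187243

ω^5·5 + ω^4·5 + ω^3·5 + ω^2·5 + ω·5 + 4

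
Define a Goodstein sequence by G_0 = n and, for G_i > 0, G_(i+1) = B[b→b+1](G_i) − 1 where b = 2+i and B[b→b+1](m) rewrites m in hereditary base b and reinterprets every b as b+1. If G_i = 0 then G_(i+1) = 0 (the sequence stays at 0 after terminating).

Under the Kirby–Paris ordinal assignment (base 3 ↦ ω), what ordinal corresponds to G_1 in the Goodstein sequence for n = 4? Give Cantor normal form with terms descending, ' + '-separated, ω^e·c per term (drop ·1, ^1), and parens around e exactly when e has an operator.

ω^2·2 + ω·2 + 2

[0] 4 ≡ 2^2 (base 2). Lift 3: 27. −1: 26.
[1] 26 ≡ 2·3^2 + 2·3 + 2 (base 3). Lift 4: 42. −1: 41.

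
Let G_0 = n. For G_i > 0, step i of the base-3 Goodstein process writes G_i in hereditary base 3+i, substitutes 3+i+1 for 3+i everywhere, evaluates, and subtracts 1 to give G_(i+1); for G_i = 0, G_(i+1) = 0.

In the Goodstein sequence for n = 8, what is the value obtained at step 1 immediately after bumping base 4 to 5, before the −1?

11

8 —HB3→ 2·3 + 2 —bump→ 2·4 + 2 = 10 —(−1)→ 9
9 —HB4→ 2·4 + 1 —bump→ 2·5 + 1 = 11 —(−1)→ 10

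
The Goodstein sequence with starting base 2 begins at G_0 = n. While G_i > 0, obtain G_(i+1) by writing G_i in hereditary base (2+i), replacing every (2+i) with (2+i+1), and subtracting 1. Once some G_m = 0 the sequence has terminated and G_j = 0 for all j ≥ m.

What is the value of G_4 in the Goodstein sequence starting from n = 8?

93395

i=0: 8 = 2^(2 + 1) (b=2); 2→3: 3^(3 + 1) = 81; 81−1 = 80
i=1: 80 = 2·3^3 + 2·3^2 + 2·3 + 2 (b=3); 3→4: 2·4^4 + 2·4^2 + 2·4 + 2 = 554; 554−1 = 553
i=2: 553 = 2·4^4 + 2·4^2 + 2·4 + 1 (b=4); 4→5: 2·5^5 + 2·5^2 + 2·5 + 1 = 6311; 6311−1 = 6310
i=3: 6310 = 2·5^5 + 2·5^2 + 2·5 (b=5); 5→6: 2·6^6 + 2·6^2 + 2·6 = 93396; 93396−1 = 93395
i=4: 93395 = 2·6^6 + 2·6^2 + 6 + 5 (b=6); 6→7: 2·7^7 + 2·7^2 + 7 + 5 = 1647196; 1647196−1 = 1647195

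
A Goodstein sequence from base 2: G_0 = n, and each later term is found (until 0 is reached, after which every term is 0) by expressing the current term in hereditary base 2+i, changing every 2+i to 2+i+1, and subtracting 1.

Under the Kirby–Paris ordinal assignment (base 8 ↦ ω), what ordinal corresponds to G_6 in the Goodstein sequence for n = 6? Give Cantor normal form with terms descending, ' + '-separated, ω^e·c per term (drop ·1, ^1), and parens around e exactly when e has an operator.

ω^5·5 + ω^4·5 + ω^3·5 + ω^2·5 + ω·5 + 3

base 2: 6 = 2^2 + 2; at 3: 3^3 + 3 = 30; next = 29
base 3: 29 = 3^3 + 2; at 4: 4^4 + 2 = 258; next = 257
base 4: 257 = 4^4 + 1; at 5: 5^5 + 1 = 3126; next = 3125
base 5: 3125 = 5^5; at 6: 6^6 = 46656; next = 46655
base 6: 46655 = 5·6^5 + 5·6^4 + 5·6^3 + 5·6^2 + 5·6 + 5; at 7: 5·7^5 + 5·7^4 + 5·7^3 + 5·7^2 + 5·7 + 5 = 98040; next = 98039
base 7: 98039 = 5·7^5 + 5·7^4 + 5·7^3 + 5·7^2 + 5·7 + 4; at 8: 5·8^5 + 5·8^4 + 5·8^3 + 5·8^2 + 5·8 + 4 = 187244; next = 187243
base 8: 187243 = 5·8^5 + 5·8^4 + 5·8^3 + 5·8^2 + 5·8 + 3; at 9: 5·9^5 + 5·9^4 + 5·9^3 + 5·9^2 + 5·9 + 3 = 332148; next = 332147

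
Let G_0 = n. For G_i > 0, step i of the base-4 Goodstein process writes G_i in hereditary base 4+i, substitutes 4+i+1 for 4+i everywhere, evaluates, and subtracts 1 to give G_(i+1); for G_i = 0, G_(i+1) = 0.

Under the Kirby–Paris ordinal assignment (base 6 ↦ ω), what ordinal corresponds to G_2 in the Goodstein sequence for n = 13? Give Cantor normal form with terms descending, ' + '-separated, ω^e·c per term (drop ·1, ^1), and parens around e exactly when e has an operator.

G_0 = 13. HB_4(13) = 3·4 + 1. Bump = 16. G_1 = 15.
G_1 = 15. HB_5(15) = 3·5. Bump = 18. G_2 = 17.
G_2 = 17. HB_6(17) = 2·6 + 5. Bump = 19. G_3 = 18.

ω·2 + 5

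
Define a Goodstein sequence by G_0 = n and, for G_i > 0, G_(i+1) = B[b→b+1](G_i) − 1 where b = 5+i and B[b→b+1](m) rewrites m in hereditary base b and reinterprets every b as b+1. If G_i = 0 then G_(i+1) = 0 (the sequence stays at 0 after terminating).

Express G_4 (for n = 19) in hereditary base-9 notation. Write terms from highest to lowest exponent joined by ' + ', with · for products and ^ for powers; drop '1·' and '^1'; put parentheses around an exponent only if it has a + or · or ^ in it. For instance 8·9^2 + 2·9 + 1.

i=0: 19 = 3·5 + 4 (b=5); 5→6: 3·6 + 4 = 22; 22−1 = 21
i=1: 21 = 3·6 + 3 (b=6); 6→7: 3·7 + 3 = 24; 24−1 = 23
i=2: 23 = 3·7 + 2 (b=7); 7→8: 3·8 + 2 = 26; 26−1 = 25
i=3: 25 = 3·8 + 1 (b=8); 8→9: 3·9 + 1 = 28; 28−1 = 27
i=4: 27 = 3·9 (b=9); 9→10: 3·10 = 30; 30−1 = 29

3·9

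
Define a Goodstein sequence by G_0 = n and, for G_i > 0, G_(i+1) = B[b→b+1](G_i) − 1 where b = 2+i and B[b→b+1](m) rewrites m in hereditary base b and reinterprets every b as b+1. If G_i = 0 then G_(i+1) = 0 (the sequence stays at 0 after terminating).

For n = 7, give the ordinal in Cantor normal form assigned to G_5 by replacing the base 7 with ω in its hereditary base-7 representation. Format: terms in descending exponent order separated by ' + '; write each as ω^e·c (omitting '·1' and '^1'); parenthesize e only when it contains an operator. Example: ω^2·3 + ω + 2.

ω^ω

base 2: 7 = 2^2 + 2 + 1; at 3: 3^3 + 3 + 1 = 31; next = 30
base 3: 30 = 3^3 + 3; at 4: 4^4 + 4 = 260; next = 259
base 4: 259 = 4^4 + 3; at 5: 5^5 + 3 = 3128; next = 3127
base 5: 3127 = 5^5 + 2; at 6: 6^6 + 2 = 46658; next = 46657
base 6: 46657 = 6^6 + 1; at 7: 7^7 + 1 = 823544; next = 823543
base 7: 823543 = 7^7; at 8: 8^8 = 16777216; next = 16777215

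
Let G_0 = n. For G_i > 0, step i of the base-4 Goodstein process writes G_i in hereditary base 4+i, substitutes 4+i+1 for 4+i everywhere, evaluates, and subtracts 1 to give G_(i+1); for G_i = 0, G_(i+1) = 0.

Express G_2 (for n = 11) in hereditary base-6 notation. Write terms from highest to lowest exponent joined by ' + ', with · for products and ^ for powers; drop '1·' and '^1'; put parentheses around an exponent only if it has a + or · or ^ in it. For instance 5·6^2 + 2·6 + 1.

i=0: 11 = 2·4 + 3 (b=4); 4→5: 2·5 + 3 = 13; 13−1 = 12
i=1: 12 = 2·5 + 2 (b=5); 5→6: 2·6 + 2 = 14; 14−1 = 13
i=2: 13 = 2·6 + 1 (b=6); 6→7: 2·7 + 1 = 15; 15−1 = 14

2·6 + 1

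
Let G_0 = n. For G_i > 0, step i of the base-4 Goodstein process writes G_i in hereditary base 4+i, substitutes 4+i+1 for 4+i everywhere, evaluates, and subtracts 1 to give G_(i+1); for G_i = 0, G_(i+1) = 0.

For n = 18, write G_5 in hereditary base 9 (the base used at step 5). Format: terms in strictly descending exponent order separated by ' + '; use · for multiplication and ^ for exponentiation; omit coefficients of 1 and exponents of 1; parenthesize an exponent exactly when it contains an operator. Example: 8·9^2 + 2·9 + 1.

6·9 + 4

G_0 = 18. HB_4(18) = 4^2 + 2. Bump = 27. G_1 = 26.
G_1 = 26. HB_5(26) = 5^2 + 1. Bump = 37. G_2 = 36.
G_2 = 36. HB_6(36) = 6^2. Bump = 49. G_3 = 48.
G_3 = 48. HB_7(48) = 6·7 + 6. Bump = 54. G_4 = 53.
G_4 = 53. HB_8(53) = 6·8 + 5. Bump = 59. G_5 = 58.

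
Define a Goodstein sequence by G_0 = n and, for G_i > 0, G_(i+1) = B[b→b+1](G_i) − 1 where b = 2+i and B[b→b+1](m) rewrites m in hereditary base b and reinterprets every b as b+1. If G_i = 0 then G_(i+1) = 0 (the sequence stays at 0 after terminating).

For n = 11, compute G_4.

G_0=11  [base 2] 2^(2 + 1) + 2 + 1  →[2↦3]→  3^(3 + 1) + 3 + 1 = 85  −1 ⇒ G_1=84
G_1=84  [base 3] 3^(3 + 1) + 3  →[3↦4]→  4^(4 + 1) + 4 = 1028  −1 ⇒ G_2=1027
G_2=1027  [base 4] 4^(4 + 1) + 3  →[4↦5]→  5^(5 + 1) + 3 = 15628  −1 ⇒ G_3=15627
G_3=15627  [base 5] 5^(5 + 1) + 2  →[5↦6]→  6^(6 + 1) + 2 = 279938  −1 ⇒ G_4=279937
G_4=279937  [base 6] 6^(6 + 1) + 1  →[6↦7]→  7^(7 + 1) + 1 = 5764802  −1 ⇒ G_5=5764801

279937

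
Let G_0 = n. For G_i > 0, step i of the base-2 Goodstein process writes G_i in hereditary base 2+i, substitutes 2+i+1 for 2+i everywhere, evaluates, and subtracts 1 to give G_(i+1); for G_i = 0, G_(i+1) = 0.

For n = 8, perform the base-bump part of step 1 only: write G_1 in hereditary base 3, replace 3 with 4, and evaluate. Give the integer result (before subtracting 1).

G_0 = 8. HB_2(8) = 2^(2 + 1). Bump = 81. G_1 = 80.
G_1 = 80. HB_3(80) = 2·3^3 + 2·3^2 + 2·3 + 2. Bump = 554. G_2 = 553.

554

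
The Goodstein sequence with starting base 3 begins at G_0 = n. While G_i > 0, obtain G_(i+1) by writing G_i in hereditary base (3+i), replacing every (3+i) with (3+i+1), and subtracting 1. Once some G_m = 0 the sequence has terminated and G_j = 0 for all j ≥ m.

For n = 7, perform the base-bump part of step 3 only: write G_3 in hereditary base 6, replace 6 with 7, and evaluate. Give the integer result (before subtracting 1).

G_0 = 7. HB_3(7) = 2·3 + 1. Bump = 9. G_1 = 8.
G_1 = 8. HB_4(8) = 2·4. Bump = 10. G_2 = 9.
G_2 = 9. HB_5(9) = 5 + 4. Bump = 10. G_3 = 9.
G_3 = 9. HB_6(9) = 6 + 3. Bump = 10. G_4 = 9.

10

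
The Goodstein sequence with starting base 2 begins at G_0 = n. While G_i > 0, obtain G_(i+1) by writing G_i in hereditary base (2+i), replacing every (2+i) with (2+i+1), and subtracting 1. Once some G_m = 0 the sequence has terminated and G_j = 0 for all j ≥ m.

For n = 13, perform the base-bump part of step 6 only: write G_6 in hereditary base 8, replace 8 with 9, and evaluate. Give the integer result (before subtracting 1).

3486786856

i=0: 13 = 2^(2 + 1) + 2^2 + 1 (b=2); 2→3: 3^(3 + 1) + 3^3 + 1 = 109; 109−1 = 108
i=1: 108 = 3^(3 + 1) + 3^3 (b=3); 3→4: 4^(4 + 1) + 4^4 = 1280; 1280−1 = 1279
i=2: 1279 = 4^(4 + 1) + 3·4^3 + 3·4^2 + 3·4 + 3 (b=4); 4→5: 5^(5 + 1) + 3·5^3 + 3·5^2 + 3·5 + 3 = 16093; 16093−1 = 16092
i=3: 16092 = 5^(5 + 1) + 3·5^3 + 3·5^2 + 3·5 + 2 (b=5); 5→6: 6^(6 + 1) + 3·6^3 + 3·6^2 + 3·6 + 2 = 280712; 280712−1 = 280711
i=4: 280711 = 6^(6 + 1) + 3·6^3 + 3·6^2 + 3·6 + 1 (b=6); 6→7: 7^(7 + 1) + 3·7^3 + 3·7^2 + 3·7 + 1 = 5765999; 5765999−1 = 5765998
i=5: 5765998 = 7^(7 + 1) + 3·7^3 + 3·7^2 + 3·7 (b=7); 7→8: 8^(8 + 1) + 3·8^3 + 3·8^2 + 3·8 = 134219480; 134219480−1 = 134219479
i=6: 134219479 = 8^(8 + 1) + 3·8^3 + 3·8^2 + 2·8 + 7 (b=8); 8→9: 9^(9 + 1) + 3·9^3 + 3·9^2 + 2·9 + 7 = 3486786856; 3486786856−1 = 3486786855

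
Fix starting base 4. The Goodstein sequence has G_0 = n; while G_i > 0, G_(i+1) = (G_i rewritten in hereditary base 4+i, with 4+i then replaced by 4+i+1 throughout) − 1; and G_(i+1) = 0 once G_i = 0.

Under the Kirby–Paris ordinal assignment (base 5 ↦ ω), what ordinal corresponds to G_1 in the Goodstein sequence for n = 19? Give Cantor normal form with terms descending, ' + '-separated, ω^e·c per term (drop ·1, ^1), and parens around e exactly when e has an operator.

ω^2 + 2

[0] 19 ≡ 4^2 + 3 (base 4). Lift 5: 28. −1: 27.
[1] 27 ≡ 5^2 + 2 (base 5). Lift 6: 38. −1: 37.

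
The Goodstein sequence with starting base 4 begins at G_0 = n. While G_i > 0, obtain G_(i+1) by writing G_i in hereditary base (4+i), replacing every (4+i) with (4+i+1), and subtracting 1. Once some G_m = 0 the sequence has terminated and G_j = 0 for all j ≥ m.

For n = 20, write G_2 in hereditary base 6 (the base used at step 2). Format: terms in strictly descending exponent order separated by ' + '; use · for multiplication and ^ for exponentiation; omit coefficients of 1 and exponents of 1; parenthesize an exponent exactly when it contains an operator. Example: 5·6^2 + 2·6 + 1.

step 0: 20 = 4^2 + 4; sub 5 for 4: 5^2 + 5; = 30; G_1 = 30−1 = 29
step 1: 29 = 5^2 + 4; sub 6 for 5: 6^2 + 4; = 40; G_2 = 40−1 = 39
step 2: 39 = 6^2 + 3; sub 7 for 6: 7^2 + 3; = 52; G_3 = 52−1 = 51

6^2 + 3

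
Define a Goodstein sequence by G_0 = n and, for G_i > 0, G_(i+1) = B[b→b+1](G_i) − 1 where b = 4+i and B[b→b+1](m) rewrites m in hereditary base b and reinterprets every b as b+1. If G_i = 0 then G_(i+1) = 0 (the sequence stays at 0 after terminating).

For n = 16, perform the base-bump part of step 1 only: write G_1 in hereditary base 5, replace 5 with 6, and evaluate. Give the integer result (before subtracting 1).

28

base 4: 16 = 4^2; at 5: 5^2 = 25; next = 24
base 5: 24 = 4·5 + 4; at 6: 4·6 + 4 = 28; next = 27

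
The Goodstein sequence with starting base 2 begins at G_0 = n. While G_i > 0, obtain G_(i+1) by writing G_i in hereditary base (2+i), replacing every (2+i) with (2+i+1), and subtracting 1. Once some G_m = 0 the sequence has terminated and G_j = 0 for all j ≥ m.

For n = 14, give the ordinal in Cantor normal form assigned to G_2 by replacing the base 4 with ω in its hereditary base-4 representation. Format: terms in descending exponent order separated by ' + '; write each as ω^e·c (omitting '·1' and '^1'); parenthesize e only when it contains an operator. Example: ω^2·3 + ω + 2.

step 0: 14 = 2^(2 + 1) + 2^2 + 2; sub 3 for 2: 3^(3 + 1) + 3^3 + 3; = 111; G_1 = 111−1 = 110
step 1: 110 = 3^(3 + 1) + 3^3 + 2; sub 4 for 3: 4^(4 + 1) + 4^4 + 2; = 1282; G_2 = 1282−1 = 1281
step 2: 1281 = 4^(4 + 1) + 4^4 + 1; sub 5 for 4: 5^(5 + 1) + 5^5 + 1; = 18751; G_3 = 18751−1 = 18750

ω^(ω + 1) + ω^ω + 1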